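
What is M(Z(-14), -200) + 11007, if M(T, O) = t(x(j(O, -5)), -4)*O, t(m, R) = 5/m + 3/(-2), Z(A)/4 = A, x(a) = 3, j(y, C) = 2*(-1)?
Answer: 32921/3 ≈ 10974.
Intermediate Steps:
j(y, C) = -2
Z(A) = 4*A
t(m, R) = -3/2 + 5/m (t(m, R) = 5/m + 3*(-½) = 5/m - 3/2 = -3/2 + 5/m)
M(T, O) = O/6 (M(T, O) = (-3/2 + 5/3)*O = O/6)
M(Z(-14), -200) + 11007 = (⅙)*(-200) + 11007 = -100/3 + 11007 = 32921/3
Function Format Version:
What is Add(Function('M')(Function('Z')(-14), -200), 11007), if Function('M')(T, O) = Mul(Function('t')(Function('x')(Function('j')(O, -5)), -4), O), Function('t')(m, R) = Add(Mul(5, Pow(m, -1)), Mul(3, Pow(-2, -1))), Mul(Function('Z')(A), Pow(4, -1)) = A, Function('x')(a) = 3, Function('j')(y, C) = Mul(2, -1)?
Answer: Rational(32921, 3) ≈ 10974.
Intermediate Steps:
Function('j')(y, C) = -2
Function('Z')(A) = Mul(4, A)
Function('t')(m, R) = Add(Rational(-3, 2), Mul(5, Pow(m, -1))) (Function('t')(m, R) = Add(Mul(5, Pow(m, -1)), Mul(3, Rational(-1, 2))) = Add(Mul(5, Pow(m, -1)), Rational(-3, 2)) = Add(Rational(-3, 2), Mul(5, Pow(m, -1))))
Function('M')(T, O) = Mul(Rational(1, 6), O) (Function('M')(T, O) = Mul(Add(Rational(-3, 2), Mul(5, Pow(3, -1))), O) = Mul(Add(Rational(-3, 2), Mul(5, Rational(1, 3))), O) = Mul(Add(Rational(-3, 2), Rational(5, 3)), O) = Mul(Rational(1, 6), O))
Add(Function('M')(Function('Z')(-14), -200), 11007) = Add(Mul(Rational(1, 6), -200), 11007) = Add(Rational(-100, 3), 11007) = Rational(32921, 3)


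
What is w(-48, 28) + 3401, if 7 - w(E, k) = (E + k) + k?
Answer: 3400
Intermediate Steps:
w(E, k) = 7 - E - 2*k (w(E, k) = 7 - ((E + k) + k) = 7 - (E + 2*k) = 7 + (-E - 2*k) = 7 - E - 2*k)
w(-48, 28) + 3401 = (7 - 1*(-48) - 2*28) + 3401 = (7 + 48 - 56) + 3401 = -1 + 3401 = 3400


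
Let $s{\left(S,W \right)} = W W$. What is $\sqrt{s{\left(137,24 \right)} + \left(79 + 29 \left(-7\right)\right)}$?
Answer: $2 \sqrt{113} \approx 21.26$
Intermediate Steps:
$s{\left(S,W \right)} = W^{2}$
$\sqrt{s{\left(137,24 \right)} + \left(79 + 29 \left(-7\right)\right)} = \sqrt{24^{2} + \left(79 + 29 \left(-7\right)\right)} = \sqrt{576 + \left(79 - 203\right)} = \sqrt{576 - 124} = \sqrt{452} = 2 \sqrt{113}$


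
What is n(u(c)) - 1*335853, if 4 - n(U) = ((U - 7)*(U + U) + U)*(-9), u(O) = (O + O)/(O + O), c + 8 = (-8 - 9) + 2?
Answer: -335948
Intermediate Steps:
c = -23 (c = -8 + ((-8 - 9) + 2) = -8 + (-17 + 2) = -8 - 15 = -23)
u(O) = 1 (u(O) = (2*O)/((2*O)) = (2*O)*(1/(2*O)) = 1)
n(U) = 4 + 9*U + 18*U*(-7 + U) (n(U) = 4 - ((U - 7)*(U + U) + U)*(-9) = 4 - ((-7 + U)*(2*U) + U)*(-9) = 4 - (2*U*(-7 + U) + U)*(-9) = 4 - (U + 2*U*(-7 + U))*(-9) = 4 - (-9*U - 18*U*(-7 + U)) = 4 + (9*U + 18*U*(-7 + U)) = 4 + 9*U + 18*U*(-7 + U))
n(u(c)) - 1*335853 = (4 - 117*1 + 18*1²) - 1*335853 = (4 - 117 + 18*1) - 335853 = (4 - 117 + 18) - 335853 = -95 - 335853 = -335948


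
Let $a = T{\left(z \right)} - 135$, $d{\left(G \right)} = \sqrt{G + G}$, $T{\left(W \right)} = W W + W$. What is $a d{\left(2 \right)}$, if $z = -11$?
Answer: $-50$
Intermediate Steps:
$T{\left(W \right)} = W + W^{2}$ ($T{\left(W \right)} = W^{2} + W = W + W^{2}$)
$d{\left(G \right)} = \sqrt{2} \sqrt{G}$ ($d{\left(G \right)} = \sqrt{2 G} = \sqrt{2} \sqrt{G}$)
$a = -25$ ($a = - 11 \left(1 - 11\right) - 135 = \left(-11\right) \left(-10\right) - 135 = 110 - 135 = -25$)
$a d{\left(2 \right)} = - 25 \sqrt{2} \sqrt{2} = \left(-25\right) 2 = -50$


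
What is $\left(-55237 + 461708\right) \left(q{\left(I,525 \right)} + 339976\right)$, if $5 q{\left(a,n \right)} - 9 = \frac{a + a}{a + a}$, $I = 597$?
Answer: $138191197638$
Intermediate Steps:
$q{\left(a,n \right)} = 2$ ($q{\left(a,n \right)} = \frac{9}{5} + \frac{\left(a + a\right) \frac{1}{a + a}}{5} = \frac{9}{5} + \frac{2 a \frac{1}{2 a}}{5} = \frac{9}{5} + \frac{1}{5} \cdot 1 = \frac{9}{5} + \frac{1}{5} = 2$)
$\left(-55237 + 461708\right) \left(q{\left(I,525 \right)} + 339976\right) = \left(-55237 + 461708\right) \left(2 + 339976\right) = 406471 \cdot 339978 = 138191197638$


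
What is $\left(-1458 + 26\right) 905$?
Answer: $-1295960$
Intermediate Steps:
$\left(-1458 + 26\right) 905 = \left(-1432\right) 905 = -1295960$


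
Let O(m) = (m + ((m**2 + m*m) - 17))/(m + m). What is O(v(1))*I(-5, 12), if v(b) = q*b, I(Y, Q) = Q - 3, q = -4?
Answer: -99/8 ≈ -12.375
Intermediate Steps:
I(Y, Q) = -3 + Q
v(b) = -4*b
O(m) = (-17 + m + 2*m**2)/(2*m) (O(m) = (m + ((m**2 + m**2) - 17))/((2*m)) = (m + (2*m**2 - 17))*(1/(2*m)) = (m + (-17 + 2*m**2))*(1/(2*m)) = (-17 + m + 2*m**2)*(1/(2*m)) = (-17 + m + 2*m**2)/(2*m))
O(v(1))*I(-5, 12) = (1/2 - 4*1 - 17/(2*((-4*1))))*(-3 + 12) = (1/2 - 4 - 17/2/(-4))*9 = (1/2 - 4 - 17/2*(-1/4))*9 = (1/2 - 4 + 17/8)*9 = -11/8*9 = -99/8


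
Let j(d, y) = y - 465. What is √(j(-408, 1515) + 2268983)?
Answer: √2270033 ≈ 1506.7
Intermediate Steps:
j(d, y) = -465 + y
√(j(-408, 1515) + 2268983) = √((-465 + 1515) + 2268983) = √(1050 + 2268983) = √2270033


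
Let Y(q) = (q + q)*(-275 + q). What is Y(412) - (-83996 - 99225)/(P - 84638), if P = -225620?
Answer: 35024221883/310258 ≈ 1.1289e+5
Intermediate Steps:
Y(q) = 2*q*(-275 + q) (Y(q) = (2*q)*(-275 + q) = 2*q*(-275 + q))
Y(412) - (-83996 - 99225)/(P - 84638) = 2*412*(-275 + 412) - (-83996 - 99225)/(-225620 - 84638) = 2*412*137 - (-183221)/(-310258) = 112888 - (-183221)*(-1)/310258 = 112888 - 1*183221/310258 = 112888 - 183221/310258 = 35024221883/310258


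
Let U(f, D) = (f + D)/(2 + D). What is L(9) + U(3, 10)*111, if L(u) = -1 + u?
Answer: 513/4 ≈ 128.25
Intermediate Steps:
U(f, D) = (D + f)/(2 + D)
L(9) + U(3, 10)*111 = (-1 + 9) + ((10 + 3)/(2 + 10))*111 = 8 + (13/12)*111 = 8 + 481/4 = 513/4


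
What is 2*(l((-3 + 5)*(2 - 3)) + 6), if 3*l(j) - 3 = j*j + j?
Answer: 46/3 ≈ 15.333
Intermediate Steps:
l(j) = 1 + j/3 + j**2/3 (l(j) = 1 + (j*j + j)/3 = 1 + (j**2 + j)/3 = 1 + (j + j**2)/3 = 1 + (j/3 + j**2/3) = 1 + j/3 + j**2/3)
2*(l((-3 + 5)*(2 - 3)) + 6) = 2*((1 + ((-3 + 5)*(2 - 3))/3 + ((-3 + 5)*(2 - 3))**2/3) + 6) = 2*((1 + (2*(-1))/3 + (2*(-1))**2/3) + 6) = 2*((1 + (1/3)*(-2) + (1/3)*(-2)**2) + 6) = 2*((1 - 2/3 + (1/3)*4) + 6) = 2*((1 - 2/3 + 4/3) + 6) = 2*(5/3 + 6) = 2*(23/3) = 46/3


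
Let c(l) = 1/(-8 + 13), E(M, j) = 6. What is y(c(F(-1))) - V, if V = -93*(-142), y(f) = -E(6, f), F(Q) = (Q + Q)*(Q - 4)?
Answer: -13212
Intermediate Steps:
F(Q) = 2*Q*(-4 + Q) (F(Q) = (2*Q)*(-4 + Q) = 2*Q*(-4 + Q))
c(l) = 1/5
y(f) = -6 (y(f) = -1*6 = -6)
V = 13206
y(c(F(-1))) - V = -6 - 1*13206 = -6 - 13206 = -13212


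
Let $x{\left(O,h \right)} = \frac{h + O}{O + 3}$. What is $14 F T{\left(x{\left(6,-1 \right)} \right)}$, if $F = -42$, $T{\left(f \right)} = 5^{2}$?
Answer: $-14700$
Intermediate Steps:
$x{\left(O,h \right)} = \frac{O + h}{3 + O}$
$T{\left(f \right)} = 25$
$14 F T{\left(x{\left(6,-1 \right)} \right)} = 14 \left(-42\right) 25 = \left(-588\right) 25 = -14700$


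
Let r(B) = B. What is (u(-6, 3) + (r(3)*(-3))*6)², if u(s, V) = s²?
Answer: 324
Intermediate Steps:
(u(-6, 3) + (r(3)*(-3))*6)² = ((-6)² + (3*(-3))*6)² = (36 - 9*6)² = (36 - 54)² = (-18)² = 324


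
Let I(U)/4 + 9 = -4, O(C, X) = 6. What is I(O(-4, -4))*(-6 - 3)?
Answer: 468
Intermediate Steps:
I(U) = -52 (I(U) = -36 + 4*(-4) = -36 - 16 = -52)
I(O(-4, -4))*(-6 - 3) = -52*(-6 - 3) = -52*(-9) = 468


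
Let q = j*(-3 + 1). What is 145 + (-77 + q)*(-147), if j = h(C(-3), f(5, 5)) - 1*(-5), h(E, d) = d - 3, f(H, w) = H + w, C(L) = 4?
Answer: 14992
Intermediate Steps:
h(E, d) = -3 + d
j = 12 (j = (-3 + (5 + 5)) - 1*(-5) = (-3 + 10) + 5 = 7 + 5 = 12)
q = -24 (q = 12*(-3 + 1) = 12*(-2) = -24)
145 + (-77 + q)*(-147) = 145 + (-77 - 24)*(-147) = 145 - 101*(-147) = 145 + 14847 = 14992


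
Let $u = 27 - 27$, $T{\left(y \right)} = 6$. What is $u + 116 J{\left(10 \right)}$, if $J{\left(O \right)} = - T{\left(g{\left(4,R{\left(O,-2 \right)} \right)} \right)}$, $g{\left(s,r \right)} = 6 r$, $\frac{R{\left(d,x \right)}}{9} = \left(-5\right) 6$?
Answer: $-696$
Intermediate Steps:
$R{\left(d,x \right)} = -270$ ($R{\left(d,x \right)} = 9 \left(\left(-5\right) 6\right) = 9 \left(-30\right) = -270$)
$u = 0$
$J{\left(O \right)} = -6$ ($J{\left(O \right)} = \left(-1\right) 6 = -6$)
$u + 116 J{\left(10 \right)} = 0 + 116 \left(-6\right) = 0 - 696 = -696$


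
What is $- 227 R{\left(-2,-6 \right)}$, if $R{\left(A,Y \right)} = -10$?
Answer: $2270$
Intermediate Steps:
$- 227 R{\left(-2,-6 \right)} = \left(-227\right) \left(-10\right) = 2270$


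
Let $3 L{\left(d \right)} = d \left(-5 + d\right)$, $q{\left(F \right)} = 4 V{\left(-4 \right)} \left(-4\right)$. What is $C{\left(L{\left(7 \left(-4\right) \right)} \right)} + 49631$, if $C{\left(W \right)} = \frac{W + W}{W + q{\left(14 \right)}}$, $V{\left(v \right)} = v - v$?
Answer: $49633$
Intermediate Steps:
$V{\left(v \right)} = 0$
$q{\left(F \right)} = 0$ ($q{\left(F \right)} = 4 \cdot 0 \left(-4\right) = 0 \left(-4\right) = 0$)
$L{\left(d \right)} = \frac{d \left(-5 + d\right)}{3}$
$C{\left(W \right)} = 2$ ($C{\left(W \right)} = \frac{W + W}{W + 0} = \frac{2 W}{W} = 2$)
$C{\left(L{\left(7 \left(-4\right) \right)} \right)} + 49631 = 2 + 49631 = 49633$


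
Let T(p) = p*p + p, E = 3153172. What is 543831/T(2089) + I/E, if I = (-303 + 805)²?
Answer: 63978287863/312881374630 ≈ 0.20448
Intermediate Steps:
I = 252004 (I = 502² = 252004)
T(p) = p + p² (T(p) = p² + p = p + p²)
543831/T(2089) + I/E = 543831/((2089*(1 + 2089))) + 252004/3153172 = 543831/((2089*2090)) + 252004*(1/3153172) = 543831/4366010 + 63001/788293 = 63978287863/312881374630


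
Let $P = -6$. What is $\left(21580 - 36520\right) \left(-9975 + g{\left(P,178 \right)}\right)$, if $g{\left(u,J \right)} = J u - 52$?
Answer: $165759300$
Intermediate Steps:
$g{\left(u,J \right)} = -52 + J u$
$\left(21580 - 36520\right) \left(-9975 + g{\left(P,178 \right)}\right) = \left(21580 - 36520\right) \left(-9975 + \left(-52 + 178 \left(-6\right)\right)\right) = - 14940 \left(-9975 - 1120\right) = \left(-14940\right) \left(-11095\right) = 165759300$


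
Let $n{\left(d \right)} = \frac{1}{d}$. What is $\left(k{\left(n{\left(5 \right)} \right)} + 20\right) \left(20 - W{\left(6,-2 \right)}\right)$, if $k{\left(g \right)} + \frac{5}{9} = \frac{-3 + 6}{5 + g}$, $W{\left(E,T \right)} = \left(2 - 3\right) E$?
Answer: $\frac{4685}{9} \approx 520.56$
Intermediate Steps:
$W{\left(E,T \right)} = - E$
$k{\left(g \right)} = - \frac{5}{9} + \frac{3}{5 + g}$ ($k{\left(g \right)} = - \frac{5}{9} + \frac{-3 + 6}{5 + g} = - \frac{5}{9} + \frac{3}{5 + g}$)
$\left(k{\left(n{\left(5 \right)} \right)} + 20\right) \left(20 - W{\left(6,-2 \right)}\right) = \left(\frac{2 - \frac{5}{5}}{9 \left(5 + \frac{1}{5}\right)} + 20\right) \left(20 - \left(-1\right) 6\right) = \left(\frac{2 - 1}{9 \left(5 + \frac{1}{5}\right)} + 20\right) \left(20 - -6\right) = \left(\frac{2 - 1}{9 \cdot \frac{26}{5}} + 20\right) \left(20 + 6\right) = \left(\frac{1}{9} \cdot \frac{5}{26} \cdot 1 + 20\right) 26 = \left(\frac{5}{234} + 20\right) 26 = \frac{4685}{234} \cdot 26 = \frac{4685}{9}$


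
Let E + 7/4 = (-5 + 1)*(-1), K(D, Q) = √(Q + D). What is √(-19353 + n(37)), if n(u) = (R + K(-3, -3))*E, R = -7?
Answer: √(-77475 + 9*I*√6)/2 ≈ 0.019801 + 139.17*I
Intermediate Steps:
K(D, Q) = √(D + Q)
E = 9/4 (E = -7/4 + (-5 + 1)*(-1) = -7/4 - 4*(-1) = -7/4 + 4 = 9/4 ≈ 2.2500)
n(u) = -63/4 + 9*I*√6/4 (n(u) = (-7 + √(-3 - 3))*(9/4) = (-7 + √(-6))*(9/4) = (-7 + I*√6)*(9/4) = -63/4 + 9*I*√6/4)
√(-19353 + n(37)) = √(-19353 + (-63/4 + 9*I*√6/4)) = √(-77475/4 + 9*I*√6/4)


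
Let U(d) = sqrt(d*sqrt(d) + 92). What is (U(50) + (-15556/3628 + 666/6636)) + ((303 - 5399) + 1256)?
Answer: -3856265837/1003142 + sqrt(92 + 250*sqrt(2)) ≈ -3823.1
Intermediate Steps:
U(d) = sqrt(92 + d**(3/2)) (U(d) = sqrt(d**(3/2) + 92) = sqrt(92 + d**(3/2)))
(U(50) + (-15556/3628 + 666/6636)) + ((303 - 5399) + 1256) = (sqrt(92 + 50**(3/2)) + (-15556/3628 + 666/6636)) + ((303 - 5399) + 1256) = (sqrt(92 + 250*sqrt(2)) + (-15556*1/3628 + 666*(1/6636))) + (-5096 + 1256) = (sqrt(92 + 250*sqrt(2)) + (-3889/907 + 111/1106)) - 3840 = (sqrt(92 + 250*sqrt(2)) - 4200557/1003142) - 3840 = (-4200557/1003142 + sqrt(92 + 250*sqrt(2))) - 3840 = -3856265837/1003142 + sqrt(92 + 250*sqrt(2))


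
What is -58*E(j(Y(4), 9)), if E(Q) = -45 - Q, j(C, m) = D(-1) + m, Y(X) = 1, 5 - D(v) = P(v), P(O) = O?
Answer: 3480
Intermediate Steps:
D(v) = 5 - v
j(C, m) = 6 + m (j(C, m) = (5 - 1*(-1)) + m = (5 + 1) + m = 6 + m)
-58*E(j(Y(4), 9)) = -58*(-45 - (6 + 9)) = -58*(-45 - 1*15) = -58*(-45 - 15) = -58*(-60) = 3480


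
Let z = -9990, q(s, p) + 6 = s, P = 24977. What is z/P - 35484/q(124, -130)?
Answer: -443731344/1473643 ≈ -301.11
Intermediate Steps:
q(s, p) = -6 + s
z/P - 35484/q(124, -130) = -9990/24977 - 35484/(-6 + 124) = -9990*1/24977 - 35484/118 = -9990/24977 - 35484*1/118 = -9990/24977 - 17742/59 = -443731344/1473643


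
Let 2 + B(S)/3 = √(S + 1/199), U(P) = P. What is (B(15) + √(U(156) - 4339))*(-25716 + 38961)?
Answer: -79470 + 39735*√594214/199 + 13245*I*√4183 ≈ 74449.0 + 8.5664e+5*I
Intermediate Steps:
B(S) = -6 + 3*√(1/199 + S) (B(S) = -6 + 3*√(S + 1/199) = -6 + 3*√(1/199 + S))
(B(15) + √(U(156) - 4339))*(-25716 + 38961) = ((-6 + 3*√(199 + 39601*15)/199) + √(156 - 4339))*(-25716 + 38961) = ((-6 + 3*√(199 + 594015)/199) + √(-4183))*13245 = ((-6 + 3*√594214/199) + I*√4183)*13245 = (-6 + 3*√594214/199 + I*√4183)*13245 = -79470 + 39735*√594214/199 + 13245*I*√4183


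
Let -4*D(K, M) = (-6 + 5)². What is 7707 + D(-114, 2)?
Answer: 30827/4 ≈ 7706.8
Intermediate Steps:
D(K, M) = -¼ (D(K, M) = -(-6 + 5)²/4 = -¼*(-1)² = -¼*1 = -¼)
7707 + D(-114, 2) = 7707 - ¼ = 30827/4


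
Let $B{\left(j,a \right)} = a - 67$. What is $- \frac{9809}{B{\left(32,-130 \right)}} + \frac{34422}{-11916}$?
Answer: $\frac{18350485}{391242} \approx 46.903$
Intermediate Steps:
$B{\left(j,a \right)} = -67 + a$
$- \frac{9809}{B{\left(32,-130 \right)}} + \frac{34422}{-11916} = - \frac{9809}{-67 - 130} + \frac{34422}{-11916} = - \frac{9809}{-197} + 34422 \left(- \frac{1}{11916}\right) = \left(-9809\right) \left(- \frac{1}{197}\right) - \frac{5737}{1986} = \frac{9809}{197} - \frac{5737}{1986} = \frac{18350485}{391242}$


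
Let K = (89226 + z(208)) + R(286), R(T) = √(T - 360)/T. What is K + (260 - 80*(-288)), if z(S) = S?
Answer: 112734 + I*√74/286 ≈ 1.1273e+5 + 0.030078*I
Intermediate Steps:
R(T) = √(-360 + T)/T
K = 89434 + I*√74/286 (K = (89226 + 208) + √(-360 + 286)/286 = 89434 + √(-74)/286 = 89434 + (I*√74)/286 = 89434 + I*√74/286 ≈ 89434.0 + 0.030078*I)
K + (260 - 80*(-288)) = (89434 + I*√74/286) + (260 - 80*(-288)) = (89434 + I*√74/286) + (260 + 23040) = (89434 + I*√74/286) + 23300 = 112734 + I*√74/286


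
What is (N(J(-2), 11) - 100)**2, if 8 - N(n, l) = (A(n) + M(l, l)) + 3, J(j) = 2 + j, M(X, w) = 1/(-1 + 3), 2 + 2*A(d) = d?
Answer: 35721/4 ≈ 8930.3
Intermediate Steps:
A(d) = -1 + d/2
M(X, w) = 1/2
N(n, l) = 11/2 - n/2 (N(n, l) = 8 - (((-1 + n/2) + 1/2) + 3) = 8 - ((-1/2 + n/2) + 3) = 8 - (5/2 + n/2) = 8 + (-5/2 - n/2) = 11/2 - n/2)
(N(J(-2), 11) - 100)**2 = ((11/2 - (2 - 2)/2) - 100)**2 = ((11/2 - 1/2*0) - 100)**2 = ((11/2 + 0) - 100)**2 = (11/2 - 100)**2 = (-189/2)**2 = 35721/4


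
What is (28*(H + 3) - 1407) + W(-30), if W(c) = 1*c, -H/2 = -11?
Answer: -737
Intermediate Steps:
H = 22 (H = -2*(-11) = 22)
W(c) = c
(28*(H + 3) - 1407) + W(-30) = (28*(22 + 3) - 1407) - 30 = (28*25 - 1407) - 30 = (700 - 1407) - 30 = -707 - 30 = -737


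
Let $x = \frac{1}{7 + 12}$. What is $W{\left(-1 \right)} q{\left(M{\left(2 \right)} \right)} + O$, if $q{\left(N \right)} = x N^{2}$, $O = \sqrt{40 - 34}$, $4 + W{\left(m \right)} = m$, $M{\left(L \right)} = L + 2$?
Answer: $- \frac{80}{19} + \sqrt{6} \approx -1.761$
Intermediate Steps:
$x = \frac{1}{19} \approx 0.052632$
$M{\left(L \right)} = 2 + L$
$W{\left(m \right)} = -4 + m$
$O = \sqrt{6} \approx 2.4495$
$q{\left(N \right)} = \frac{N^{2}}{19}$
$W{\left(-1 \right)} q{\left(M{\left(2 \right)} \right)} + O = \left(-4 - 1\right) \frac{\left(2 + 2\right)^{2}}{19} + \sqrt{6} = - 5 \frac{4^{2}}{19} + \sqrt{6} = - 5 \cdot \frac{1}{19} \cdot 16 + \sqrt{6} = \left(-5\right) \frac{16}{19} + \sqrt{6} = - \frac{80}{19} + \sqrt{6}$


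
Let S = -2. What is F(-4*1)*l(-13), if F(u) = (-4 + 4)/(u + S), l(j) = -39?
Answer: 0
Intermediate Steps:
F(u) = 0 (F(u) = (-4 + 4)/(u - 2) = 0/(-2 + u) = 0)
F(-4*1)*l(-13) = 0*(-39) = 0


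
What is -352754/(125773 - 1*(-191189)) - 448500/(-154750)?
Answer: 175137551/98099739 ≈ 1.7853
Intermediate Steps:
-352754/(125773 - 1*(-191189)) - 448500/(-154750) = -352754/(125773 + 191189) - 448500*(-1/154750) = -352754/316962 + 1794/619 = -352754*1/316962 + 1794/619 = -176377/158481 + 1794/619 = 175137551/98099739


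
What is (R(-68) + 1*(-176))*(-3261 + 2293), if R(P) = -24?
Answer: 193600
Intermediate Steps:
(R(-68) + 1*(-176))*(-3261 + 2293) = (-24 + 1*(-176))*(-3261 + 2293) = (-24 - 176)*(-968) = -200*(-968) = 193600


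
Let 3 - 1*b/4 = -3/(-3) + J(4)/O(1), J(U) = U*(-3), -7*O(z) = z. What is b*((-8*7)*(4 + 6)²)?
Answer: 1836800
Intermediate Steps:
O(z) = -z/7
J(U) = -3*U
b = -328 (b = 12 - 4*(-3/(-3) + (-3*4)/((-⅐*1))) = 12 - 4*(-3*(-⅓) - 12/(-⅐)) = 12 - 4*(1 - 12*(-7)) = 12 - 4*(1 + 84) = 12 - 4*85 = 12 - 340 = -328)
b*((-8*7)*(4 + 6)²) = -328*(-8*7)*(4 + 6)² = -(-18368)*10² = -(-18368)*100 = -328*(-5600) = 1836800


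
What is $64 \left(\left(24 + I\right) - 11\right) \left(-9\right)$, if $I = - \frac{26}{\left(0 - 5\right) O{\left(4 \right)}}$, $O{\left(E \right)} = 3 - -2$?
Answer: $- \frac{202176}{25} \approx -8087.0$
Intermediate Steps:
$O{\left(E \right)} = 5$ ($O{\left(E \right)} = 3 + 2 = 5$)
$I = \frac{26}{25}$ ($I = - \frac{26}{\left(0 - 5\right) 5} = - \frac{26}{\left(-5\right) 5} = - \frac{26}{-25} = \left(-26\right) \left(- \frac{1}{25}\right) = \frac{26}{25} \approx 1.04$)
$64 \left(\left(24 + I\right) - 11\right) \left(-9\right) = 64 \left(\left(24 + \frac{26}{25}\right) - 11\right) \left(-9\right) = 64 \left(\frac{626}{25} - 11\right) \left(-9\right) = 64 \cdot \frac{351}{25} \left(-9\right) = \frac{22464}{25} \left(-9\right) = - \frac{202176}{25}$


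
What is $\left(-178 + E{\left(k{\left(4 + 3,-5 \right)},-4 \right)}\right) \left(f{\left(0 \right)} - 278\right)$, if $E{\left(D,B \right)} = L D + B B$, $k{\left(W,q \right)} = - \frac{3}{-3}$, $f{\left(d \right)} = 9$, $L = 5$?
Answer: $42233$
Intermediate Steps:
$k{\left(W,q \right)} = 1$ ($k{\left(W,q \right)} = \left(-3\right) \left(- \frac{1}{3}\right) = 1$)
$E{\left(D,B \right)} = B^{2} + 5 D$ ($E{\left(D,B \right)} = 5 D + B B = 5 D + B^{2} = B^{2} + 5 D$)
$\left(-178 + E{\left(k{\left(4 + 3,-5 \right)},-4 \right)}\right) \left(f{\left(0 \right)} - 278\right) = \left(-178 + \left(\left(-4\right)^{2} + 5 \cdot 1\right)\right) \left(9 - 278\right) = \left(-178 + \left(16 + 5\right)\right) \left(-269\right) = \left(-178 + 21\right) \left(-269\right) = \left(-157\right) \left(-269\right) = 42233$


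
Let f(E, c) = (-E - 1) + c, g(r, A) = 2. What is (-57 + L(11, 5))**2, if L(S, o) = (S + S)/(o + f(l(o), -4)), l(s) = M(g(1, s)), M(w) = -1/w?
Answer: 169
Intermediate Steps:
l(s) = -1/2
f(E, c) = -1 + c - E (f(E, c) = (-1 - E) + c = -1 + c - E)
L(S, o) = 2*S/(-9/2 + o) (L(S, o) = (S + S)/(o + (-1 - 4 - 1*(-1/2))) = (2*S)/(o + (-1 - 4 + 1/2)) = (2*S)/(o - 9/2) = (2*S)/(-9/2 + o) = 2*S/(-9/2 + o))
(-57 + L(11, 5))**2 = (-57 + 4*11/(-9 + 2*5))**2 = (-57 + 4*11/(-9 + 10))**2 = (-57 + 4*11/1)**2 = (-57 + 4*11*1)**2 = (-57 + 44)**2 = (-13)**2 = 169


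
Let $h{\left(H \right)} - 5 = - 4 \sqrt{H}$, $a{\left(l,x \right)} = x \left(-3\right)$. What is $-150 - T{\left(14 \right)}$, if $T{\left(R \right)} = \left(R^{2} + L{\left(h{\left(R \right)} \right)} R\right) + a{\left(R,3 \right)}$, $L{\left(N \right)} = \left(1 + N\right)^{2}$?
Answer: $-3977 + 672 \sqrt{14} \approx -1462.6$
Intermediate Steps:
$a{\left(l,x \right)} = - 3 x$
$h{\left(H \right)} = 5 - 4 \sqrt{H}$
$T{\left(R \right)} = -9 + R^{2} + R \left(6 - 4 \sqrt{R}\right)^{2}$ ($T{\left(R \right)} = \left(R^{2} + \left(1 - \left(-5 + 4 \sqrt{R}\right)\right)^{2} R\right) - 9 = \left(R^{2} + \left(6 - 4 \sqrt{R}\right)^{2} R\right) - 9 = \left(R^{2} + R \left(6 - 4 \sqrt{R}\right)^{2}\right) - 9 = -9 + R^{2} + R \left(6 - 4 \sqrt{R}\right)^{2}$)
$-150 - T{\left(14 \right)} = -150 - \left(-9 - 48 \cdot 14^{\frac{3}{2}} + 17 \cdot 14^{2} + 36 \cdot 14\right) = -150 - \left(-9 - 48 \cdot 14 \sqrt{14} + 17 \cdot 196 + 504\right) = -150 - \left(-9 - 672 \sqrt{14} + 3332 + 504\right) = -150 - \left(3827 - 672 \sqrt{14}\right) = -3977 + 672 \sqrt{14}$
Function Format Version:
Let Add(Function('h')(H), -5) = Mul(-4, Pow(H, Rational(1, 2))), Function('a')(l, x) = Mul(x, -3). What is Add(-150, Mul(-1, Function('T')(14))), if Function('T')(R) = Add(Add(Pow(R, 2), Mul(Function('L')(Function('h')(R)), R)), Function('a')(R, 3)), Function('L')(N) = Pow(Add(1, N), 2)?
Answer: Add(-3977, Mul(672, Pow(14, Rational(1, 2)))) ≈ -1462.6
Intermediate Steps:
Function('a')(l, x) = Mul(-3, x)
Function('h')(H) = Add(5, Mul(-4, Pow(H, Rational(1, 2))))
Function('T')(R) = Add(-9, Pow(R, 2), Mul(R, Pow(Add(6, Mul(-4, Pow(R, Rational(1, 2)))), 2))) (Function('T')(R) = Add(Add(Pow(R, 2), Mul(Pow(Add(1, Add(5, Mul(-4, Pow(R, Rational(1, 2))))), 2), R)), Mul(-3, 3)) = Add(Add(Pow(R, 2), Mul(Pow(Add(6, Mul(-4, Pow(R, Rational(1, 2)))), 2), R)), -9) = Add(Add(Pow(R, 2), Mul(R, Pow(Add(6, Mul(-4, Pow(R, Rational(1, 2)))), 2))), -9) = Add(-9, Pow(R, 2), Mul(R, Pow(Add(6, Mul(-4, Pow(R, Rational(1, 2)))), 2))))
Add(-150, Mul(-1, Function('T')(14))) = Add(-150, Mul(-1, Add(-9, Mul(-48, Pow(14, Rational(3, 2))), Mul(17, Pow(14, 2)), Mul(36, 14)))) = Add(-150, Mul(-1, Add(-9, Mul(-48, Mul(14, Pow(14, Rational(1, 2)))), Mul(17, 196), 504))) = Add(-150, Mul(-1, Add(-9, Mul(-672, Pow(14, Rational(1, 2))), 3332, 504))) = Add(-150, Mul(-1, Add(3827, Mul(-672, Pow(14, Rational(1, 2)))))) = Add(-150, Add(-3827, Mul(672, Pow(14, Rational(1, 2))))) = Add(-3977, Mul(672, Pow(14, Rational(1, 2))))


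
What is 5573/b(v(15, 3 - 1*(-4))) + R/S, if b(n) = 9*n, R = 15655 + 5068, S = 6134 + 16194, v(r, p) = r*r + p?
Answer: 10481473/2913804 ≈ 3.5972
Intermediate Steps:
v(r, p) = p + r² (v(r, p) = r² + p = p + r²)
S = 22328
R = 20723
5573/b(v(15, 3 - 1*(-4))) + R/S = 5573/((9*((3 - 1*(-4)) + 15²))) + 20723/22328 = 5573/((9*((3 + 4) + 225))) + 20723*(1/22328) = 5573/((9*(7 + 225))) + 20723/22328 = 5573/((9*232)) + 20723/22328 = 5573/2088 + 20723/22328 = 10481473/2913804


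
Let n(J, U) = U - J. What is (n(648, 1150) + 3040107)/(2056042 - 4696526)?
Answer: -276419/240044 ≈ -1.1515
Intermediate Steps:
(n(648, 1150) + 3040107)/(2056042 - 4696526) = ((1150 - 1*648) + 3040107)/(2056042 - 4696526) = ((1150 - 648) + 3040107)/(-2640484) = (502 + 3040107)*(-1/2640484) = 3040609*(-1/2640484) = -276419/240044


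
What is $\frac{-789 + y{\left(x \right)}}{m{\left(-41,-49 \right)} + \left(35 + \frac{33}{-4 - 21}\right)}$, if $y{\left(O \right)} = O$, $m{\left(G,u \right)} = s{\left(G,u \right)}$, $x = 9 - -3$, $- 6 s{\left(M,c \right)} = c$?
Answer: $- \frac{116550}{6277} \approx -18.568$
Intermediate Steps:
$s{\left(M,c \right)} = - \frac{c}{6}$
$x = 12$ ($x = 9 + 3 = 12$)
$m{\left(G,u \right)} = - \frac{u}{6}$
$\frac{-789 + y{\left(x \right)}}{m{\left(-41,-49 \right)} + \left(35 + \frac{33}{-4 - 21}\right)} = \frac{-789 + 12}{\left(- \frac{1}{6}\right) \left(-49\right) + \left(35 + \frac{33}{-4 - 21}\right)} = - \frac{777}{\frac{49}{6} + \left(35 + \frac{33}{-25}\right)} = - \frac{777}{\frac{49}{6} + \left(35 + 33 \left(- \frac{1}{25}\right)\right)} = - \frac{777}{\frac{49}{6} + \left(35 - \frac{33}{25}\right)} = - \frac{777}{\frac{49}{6} + \frac{842}{25}} = - \frac{777}{\frac{6277}{150}} = \left(-777\right) \frac{150}{6277} = - \frac{116550}{6277}$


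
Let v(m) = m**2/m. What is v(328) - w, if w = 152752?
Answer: -152424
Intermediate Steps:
v(m) = m
v(328) - w = 328 - 1*152752 = 328 - 152752 = -152424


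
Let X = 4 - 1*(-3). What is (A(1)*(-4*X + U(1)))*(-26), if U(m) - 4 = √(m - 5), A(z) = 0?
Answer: 0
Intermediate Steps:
X = 7 (X = 4 + 3 = 7)
U(m) = 4 + √(-5 + m) (U(m) = 4 + √(m - 5) = 4 + √(-5 + m))
(A(1)*(-4*X + U(1)))*(-26) = (0*(-4*7 + (4 + √(-5 + 1))))*(-26) = (0*(-28 + (4 + √(-4))))*(-26) = (0*(-28 + (4 + 2*I)))*(-26) = (0*(-24 + 2*I))*(-26) = 0*(-26) = 0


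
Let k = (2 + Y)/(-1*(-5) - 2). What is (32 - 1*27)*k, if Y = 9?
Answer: 55/3 ≈ 18.333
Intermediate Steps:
k = 11/3 (k = (2 + 9)/(-1*(-5) - 2) = 11/(5 - 2) = 11/3 ≈ 3.6667)
(32 - 1*27)*k = (32 - 1*27)*(11/3) = (32 - 27)*(11/3) = 5*(11/3) = 55/3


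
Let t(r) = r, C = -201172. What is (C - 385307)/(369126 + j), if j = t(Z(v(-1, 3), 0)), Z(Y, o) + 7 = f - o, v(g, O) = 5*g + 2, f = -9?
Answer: -586479/369110 ≈ -1.5889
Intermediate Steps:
v(g, O) = 2 + 5*g
Z(Y, o) = -16 - o (Z(Y, o) = -7 + (-9 - o) = -16 - o)
j = -16 (j = -16 - 1*0 = -16 + 0 = -16)
(C - 385307)/(369126 + j) = (-201172 - 385307)/(369126 - 16) = -586479/369110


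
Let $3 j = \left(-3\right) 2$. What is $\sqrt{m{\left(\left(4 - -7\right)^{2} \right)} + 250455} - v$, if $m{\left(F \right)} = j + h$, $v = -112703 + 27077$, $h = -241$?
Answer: $85626 + 2 \sqrt{62553} \approx 86126.0$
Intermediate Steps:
$j = -2$ ($j = \frac{\left(-3\right) 2}{3} = \frac{1}{3} \left(-6\right) = -2$)
$v = -85626$
$m{\left(F \right)} = -243$ ($m{\left(F \right)} = -2 - 241 = -243$)
$\sqrt{m{\left(\left(4 - -7\right)^{2} \right)} + 250455} - v = \sqrt{-243 + 250455} - -85626 = \sqrt{250212} + 85626 = 2 \sqrt{62553} + 85626 = 85626 + 2 \sqrt{62553}$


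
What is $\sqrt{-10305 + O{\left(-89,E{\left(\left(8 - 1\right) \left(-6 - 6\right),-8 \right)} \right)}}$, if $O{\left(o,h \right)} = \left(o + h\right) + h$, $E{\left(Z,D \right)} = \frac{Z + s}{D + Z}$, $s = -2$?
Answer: $\frac{i \sqrt{5497437}}{23} \approx 101.94 i$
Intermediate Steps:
$E{\left(Z,D \right)} = \frac{-2 + Z}{D + Z}$ ($E{\left(Z,D \right)} = \frac{Z - 2}{D + Z} = \frac{-2 + Z}{D + Z}$)
$O{\left(o,h \right)} = o + 2 h$ ($O{\left(o,h \right)} = \left(h + o\right) + h = o + 2 h$)
$\sqrt{-10305 + O{\left(-89,E{\left(\left(8 - 1\right) \left(-6 - 6\right),-8 \right)} \right)}} = \sqrt{-10305 - \left(89 - 2 \frac{-2 + \left(8 - 1\right) \left(-6 - 6\right)}{-8 + \left(8 - 1\right) \left(-6 - 6\right)}\right)} = \sqrt{-10305 - \left(89 - 2 \frac{-2 + 7 \left(-12\right)}{-8 + 7 \left(-12\right)}\right)} = \sqrt{-10305 - \left(89 - 2 \frac{-2 - 84}{-8 - 84}\right)} = \sqrt{-10305 - \left(89 - 2 \frac{1}{-92} \left(-86\right)\right)} = \sqrt{-10305 - \left(89 - 2 \left(\left(- \frac{1}{92}\right) \left(-86\right)\right)\right)} = \sqrt{-10305 + \left(-89 + 2 \cdot \frac{43}{46}\right)} = \sqrt{-10305 + \left(-89 + \frac{43}{23}\right)} = \sqrt{-10305 - \frac{2004}{23}} = \sqrt{- \frac{239019}{23}} = \frac{i \sqrt{5497437}}{23}$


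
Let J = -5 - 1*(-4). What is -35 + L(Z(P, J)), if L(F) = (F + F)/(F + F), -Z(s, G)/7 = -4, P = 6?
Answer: -34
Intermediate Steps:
J = -1 (J = -5 + 4 = -1)
Z(s, G) = 28 (Z(s, G) = -7*(-4) = 28)
L(F) = 1 (L(F) = (2*F)/((2*F)) = (2*F)*(1/(2*F)) = 1)
-35 + L(Z(P, J)) = -35 + 1 = -34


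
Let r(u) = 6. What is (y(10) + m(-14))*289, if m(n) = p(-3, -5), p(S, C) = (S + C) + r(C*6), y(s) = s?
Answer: 2312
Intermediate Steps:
p(S, C) = 6 + C + S (p(S, C) = (S + C) + 6 = (C + S) + 6 = 6 + C + S)
m(n) = -2 (m(n) = 6 - 5 - 3 = -2)
(y(10) + m(-14))*289 = (10 - 2)*289 = 8*289 = 2312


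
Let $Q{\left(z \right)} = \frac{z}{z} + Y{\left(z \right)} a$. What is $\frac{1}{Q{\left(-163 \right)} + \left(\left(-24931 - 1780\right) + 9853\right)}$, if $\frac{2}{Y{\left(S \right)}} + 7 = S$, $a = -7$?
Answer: $- \frac{85}{1432838} \approx -5.9323 \cdot 10^{-5}$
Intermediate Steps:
$Y{\left(S \right)} = \frac{2}{-7 + S}$
$Q{\left(z \right)} = 1 - \frac{14}{-7 + z}$ ($Q{\left(z \right)} = \frac{z}{z} + \frac{2}{-7 + z} \left(-7\right) = 1 - \frac{14}{-7 + z}$)
$\frac{1}{Q{\left(-163 \right)} + \left(\left(-24931 - 1780\right) + 9853\right)} = \frac{1}{\frac{-21 - 163}{-7 - 163} + \left(\left(-24931 - 1780\right) + 9853\right)} = \frac{1}{\frac{1}{-170} \left(-184\right) + \left(-26711 + 9853\right)} = \frac{1}{\left(- \frac{1}{170}\right) \left(-184\right) - 16858} = \frac{1}{\frac{92}{85} - 16858} = \frac{1}{- \frac{1432838}{85}} = - \frac{85}{1432838}$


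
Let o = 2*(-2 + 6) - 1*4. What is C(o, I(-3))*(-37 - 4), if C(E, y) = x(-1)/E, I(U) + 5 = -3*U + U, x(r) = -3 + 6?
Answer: -123/4 ≈ -30.750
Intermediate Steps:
x(r) = 3
I(U) = -5 - 2*U (I(U) = -5 + (-3*U + U) = -5 - 2*U)
o = 4 (o = 2*4 - 4 = 8 - 4 = 4)
C(E, y) = 3/E
C(o, I(-3))*(-37 - 4) = (3/4)*(-37 - 4) = (3*(¼))*(-41) = (¾)*(-41) = -123/4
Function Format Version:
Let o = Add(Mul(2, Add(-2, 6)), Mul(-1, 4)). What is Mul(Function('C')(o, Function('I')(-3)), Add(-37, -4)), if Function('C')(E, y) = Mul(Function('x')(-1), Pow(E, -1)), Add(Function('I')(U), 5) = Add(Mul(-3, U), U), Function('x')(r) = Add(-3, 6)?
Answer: Rational(-123, 4) ≈ -30.750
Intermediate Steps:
Function('x')(r) = 3
Function('I')(U) = Add(-5, Mul(-2, U)) (Function('I')(U) = Add(-5, Add(Mul(-3, U), U)) = Add(-5, Mul(-2, U)))
o = 4 (o = Add(Mul(2, 4), -4) = Add(8, -4) = 4)
Function('C')(E, y) = Mul(3, Pow(E, -1))
Mul(Function('C')(o, Function('I')(-3)), Add(-37, -4)) = Mul(Mul(3, Pow(4, -1)), Add(-37, -4)) = Mul(Mul(3, Rational(1, 4)), -41) = Mul(Rational(3, 4), -41) = Rational(-123, 4)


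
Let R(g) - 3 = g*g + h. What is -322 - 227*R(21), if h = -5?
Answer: -99975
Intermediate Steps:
R(g) = -2 + g**2 (R(g) = 3 + (g*g - 5) = 3 + (g**2 - 5) = 3 + (-5 + g**2) = -2 + g**2)
-322 - 227*R(21) = -322 - 227*(-2 + 21**2) = -322 - 227*(-2 + 441) = -322 - 227*439 = -322 - 99653 = -99975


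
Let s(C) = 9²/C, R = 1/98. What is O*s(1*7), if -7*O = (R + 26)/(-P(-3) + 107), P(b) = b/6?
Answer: -206469/516215 ≈ -0.39997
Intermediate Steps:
P(b) = b/6 (P(b) = b*(⅙) = b/6)
R = 1/98 ≈ 0.010204
s(C) = 81/C
O = -2549/73745 (O = -(1/98 + 26)/(7*(-(-3)/6 + 107)) = -2549/(686*(-1*(-½) + 107)) = -2549/(686*(½ + 107)) = -2549/(686*215/2) = -2549*2/(686*215) = -⅐*2549/10535 = -2549/73745 ≈ -0.034565)
O*s(1*7) = -206469/(73745*(1*7)) = -206469/(73745*7) = -2549/73745*81/7 = -206469/516215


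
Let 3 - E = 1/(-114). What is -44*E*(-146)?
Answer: 1101716/57 ≈ 19328.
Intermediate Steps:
E = 343/114 (E = 3 - 1/(-114) = 3 - 1*(-1/114) = 3 + 1/114 = 343/114 ≈ 3.0088)
-44*E*(-146) = -44*343/114*(-146) = -7546/57*(-146) = 1101716/57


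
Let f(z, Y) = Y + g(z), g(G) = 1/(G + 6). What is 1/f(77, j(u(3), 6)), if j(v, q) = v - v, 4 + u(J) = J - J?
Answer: 83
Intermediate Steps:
g(G) = 1/(6 + G)
u(J) = -4 (u(J) = -4 + (J - J) = -4 + 0 = -4)
j(v, q) = 0
f(z, Y) = Y + 1/(6 + z)
1/f(77, j(u(3), 6)) = 1/((1 + 0*(6 + 77))/(6 + 77)) = 1/((1 + 0*83)/83) = 1/((1 + 0)/83) = 1/((1/83)*1) = 1/(1/83) = 83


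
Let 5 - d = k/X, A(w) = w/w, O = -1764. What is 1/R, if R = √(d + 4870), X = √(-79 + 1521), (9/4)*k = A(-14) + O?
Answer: 3*√721/√(31633875 + 3526*√1442) ≈ 0.014292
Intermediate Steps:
A(w) = 1
k = -7052/9 (k = 4*(1 - 1764)/9 = (4/9)*(-1763) = -7052/9 ≈ -783.56)
X = √1442 ≈ 37.974
d = 5 + 3526*√1442/6489 (d = 5 - (-7052)/(9*(√1442)) = 5 - (-7052)*√1442/1442/9 = 5 - (-3526)*√1442/6489 = 5 + 3526*√1442/6489 ≈ 25.634)
R = √(4875 + 3526*√1442/6489) (R = √((5 + 3526*√1442/6489) + 4870) = √(4875 + 3526*√1442/6489) ≈ 69.969)
1/R = 1/(√(22808023875 + 2542246*√1442)/2163) = 2163/√(22808023875 + 2542246*√1442)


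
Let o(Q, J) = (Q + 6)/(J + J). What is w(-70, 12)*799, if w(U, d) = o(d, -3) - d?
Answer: -11985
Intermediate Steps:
o(Q, J) = (6 + Q)/(2*J) (o(Q, J) = (6 + Q)/((2*J)) = (6 + Q)*(1/(2*J)) = (6 + Q)/(2*J))
w(U, d) = -1 - 7*d/6 (w(U, d) = (½)*(6 + d)/(-3) - d = (½)*(-⅓)*(6 + d) - d = (-1 - d/6) - d = -1 - 7*d/6)
w(-70, 12)*799 = (-1 - 7/6*12)*799 = (-1 - 14)*799 = -15*799 = -11985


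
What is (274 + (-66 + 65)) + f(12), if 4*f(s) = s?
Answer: 276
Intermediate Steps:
f(s) = s/4
(274 + (-66 + 65)) + f(12) = (274 + (-66 + 65)) + (¼)*12 = (274 - 1) + 3 = 273 + 3 = 276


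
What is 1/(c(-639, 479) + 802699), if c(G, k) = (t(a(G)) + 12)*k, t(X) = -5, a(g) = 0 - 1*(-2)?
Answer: 1/806052 ≈ 1.2406e-6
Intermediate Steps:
a(g) = 2 (a(g) = 0 + 2 = 2)
c(G, k) = 7*k (c(G, k) = (-5 + 12)*k = 7*k)
1/(c(-639, 479) + 802699) = 1/(7*479 + 802699) = 1/(3353 + 802699) = 1/806052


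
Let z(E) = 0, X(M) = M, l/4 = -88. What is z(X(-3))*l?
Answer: 0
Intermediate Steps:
l = -352 (l = 4*(-88) = -352)
z(X(-3))*l = 0*(-352) = 0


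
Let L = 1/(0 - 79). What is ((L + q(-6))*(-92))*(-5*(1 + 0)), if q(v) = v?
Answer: -218500/79 ≈ -2765.8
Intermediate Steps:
L = -1/79 (L = 1/(-79) = -1/79 ≈ -0.012658)
((L + q(-6))*(-92))*(-5*(1 + 0)) = ((-1/79 - 6)*(-92))*(-5*(1 + 0)) = (-475/79*(-92))*(-5*1) = (43700/79)*(-5) = -218500/79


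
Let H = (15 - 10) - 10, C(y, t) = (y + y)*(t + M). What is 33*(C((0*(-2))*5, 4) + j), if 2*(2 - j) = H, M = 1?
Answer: 297/2 ≈ 148.50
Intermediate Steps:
C(y, t) = 2*y*(1 + t) (C(y, t) = (y + y)*(t + 1) = (2*y)*(1 + t) = 2*y*(1 + t))
H = -5 (H = 5 - 10 = -5)
j = 9/2 (j = 2 - 1/2*(-5) = 2 + 5/2 = 9/2 ≈ 4.5000)
33*(C((0*(-2))*5, 4) + j) = 33*(2*((0*(-2))*5)*(1 + 4) + 9/2) = 33*(2*(0*5)*5 + 9/2) = 33*(2*0*5 + 9/2) = 33*(0 + 9/2) = 33*(9/2) = 297/2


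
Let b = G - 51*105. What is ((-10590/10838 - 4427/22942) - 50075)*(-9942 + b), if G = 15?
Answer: 47569844520539073/62161349 ≈ 7.6526e+8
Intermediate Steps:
b = -5340 (b = 15 - 51*105 = 15 - 5355 = -5340)
((-10590/10838 - 4427/22942) - 50075)*(-9942 + b) = ((-10590/10838 - 4427/22942) - 50075)*(-9942 - 5340) = ((-10590*1/10838 - 4427*1/22942) - 50075)*(-15282) = ((-5295/5419 - 4427/22942) - 50075)*(-15282) = (-145467803/124322698 - 50075)*(-15282) = -6225604570153/124322698*(-15282) = 47569844520539073/62161349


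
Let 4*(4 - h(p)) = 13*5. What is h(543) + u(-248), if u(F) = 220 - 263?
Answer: -221/4 ≈ -55.250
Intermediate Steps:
u(F) = -43
h(p) = -49/4 (h(p) = 4 - 13*5/4 = 4 - ¼*65 = 4 - 65/4 = -49/4)
h(543) + u(-248) = -49/4 - 43 = -221/4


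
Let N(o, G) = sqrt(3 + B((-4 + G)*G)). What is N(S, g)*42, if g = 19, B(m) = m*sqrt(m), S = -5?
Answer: 42*sqrt(3 + 285*sqrt(285)) ≈ 2914.2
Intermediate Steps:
B(m) = m**(3/2)
N(o, G) = sqrt(3 + (G*(-4 + G))**(3/2)) (N(o, G) = sqrt(3 + ((-4 + G)*G)**(3/2)) = sqrt(3 + (G*(-4 + G))**(3/2)))
N(S, g)*42 = sqrt(3 + (19*(-4 + 19))**(3/2))*42 = sqrt(3 + (19*15)**(3/2))*42 = sqrt(3 + 285**(3/2))*42 = sqrt(3 + 285*sqrt(285))*42 = 42*sqrt(3 + 285*sqrt(285))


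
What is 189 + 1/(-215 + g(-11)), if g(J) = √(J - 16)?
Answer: 8741413/46252 - 3*I*√3/46252 ≈ 189.0 - 0.00011234*I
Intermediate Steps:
g(J) = √(-16 + J)
189 + 1/(-215 + g(-11)) = 189 + 1/(-215 + √(-16 - 11)) = 189 + 1/(-215 + √(-27)) = 189 + 1/(-215 + 3*I*√3)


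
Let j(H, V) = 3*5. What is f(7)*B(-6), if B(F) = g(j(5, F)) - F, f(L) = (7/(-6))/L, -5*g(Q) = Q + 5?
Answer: -1/3 ≈ -0.33333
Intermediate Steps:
j(H, V) = 15
g(Q) = -1 - Q/5 (g(Q) = -(Q + 5)/5 = -(5 + Q)/5 = -1 - Q/5)
f(L) = -7/(6*L) (f(L) = (7*(-1/6))/L = -7/(6*L))
B(F) = -4 - F (B(F) = (-1 - 1/5*15) - F = (-1 - 3) - F = -4 - F)
f(7)*B(-6) = (-7/6/7)*(-4 - 1*(-6)) = (-7/6*1/7)*(-4 + 6) = -1/6*2 = -1/3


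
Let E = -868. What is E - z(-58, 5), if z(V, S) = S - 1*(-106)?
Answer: -979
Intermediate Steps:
z(V, S) = 106 + S (z(V, S) = S + 106 = 106 + S)
E - z(-58, 5) = -868 - (106 + 5) = -868 - 1*111 = -868 - 111 = -979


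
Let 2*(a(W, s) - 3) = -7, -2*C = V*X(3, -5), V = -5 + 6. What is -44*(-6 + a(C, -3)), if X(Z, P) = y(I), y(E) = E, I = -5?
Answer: 286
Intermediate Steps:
X(Z, P) = -5
V = 1
C = 5/2 (C = -(-5)/2 = -½*(-5) = 5/2 ≈ 2.5000)
a(W, s) = -½ (a(W, s) = 3 + (½)*(-7) = 3 - 7/2 = -½)
-44*(-6 + a(C, -3)) = -44*(-6 - ½) = -44*(-13/2) = 286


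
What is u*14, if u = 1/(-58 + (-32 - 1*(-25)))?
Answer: -14/65 ≈ -0.21538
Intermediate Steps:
u = -1/65 (u = 1/(-58 + (-32 + 25)) = 1/(-58 - 7) = 1/(-65) = -1/65 ≈ -0.015385)
u*14 = -1/65*14 = -14/65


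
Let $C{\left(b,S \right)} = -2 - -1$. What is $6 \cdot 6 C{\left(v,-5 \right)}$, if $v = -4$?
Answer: $-36$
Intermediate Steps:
$C{\left(b,S \right)} = -1$ ($C{\left(b,S \right)} = -2 + 1 = -1$)
$6 \cdot 6 C{\left(v,-5 \right)} = 6 \cdot 6 \left(-1\right) = 36 \left(-1\right) = -36$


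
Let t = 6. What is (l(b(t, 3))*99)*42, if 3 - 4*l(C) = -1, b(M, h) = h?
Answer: 4158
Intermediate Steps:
l(C) = 1 (l(C) = 3/4 - 1/4*(-1) = 3/4 + 1/4 = 1)
(l(b(t, 3))*99)*42 = (1*99)*42 = 99*42 = 4158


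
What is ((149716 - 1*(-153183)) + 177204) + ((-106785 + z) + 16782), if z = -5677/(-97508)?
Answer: 38037876477/97508 ≈ 3.9010e+5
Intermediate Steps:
z = 5677/97508 (z = -5677*(-1/97508) = 5677/97508 ≈ 0.058221)
((149716 - 1*(-153183)) + 177204) + ((-106785 + z) + 16782) = ((149716 - 1*(-153183)) + 177204) + ((-106785 + 5677/97508) + 16782) = ((149716 + 153183) + 177204) + (-10412386103/97508 + 16782) = (302899 + 177204) - 8776006847/97508 = 480103 - 8776006847/97508 = 38037876477/97508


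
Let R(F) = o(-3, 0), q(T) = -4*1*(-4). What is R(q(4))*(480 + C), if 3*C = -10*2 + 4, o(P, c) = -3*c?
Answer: 0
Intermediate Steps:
q(T) = 16 (q(T) = -4*(-4) = 16)
R(F) = 0 (R(F) = -3*0 = 0)
C = -16/3 (C = (-10*2 + 4)/3 = (-20 + 4)/3 = (⅓)*(-16) = -16/3 ≈ -5.3333)
R(q(4))*(480 + C) = 0*(480 - 16/3) = 0*(1424/3) = 0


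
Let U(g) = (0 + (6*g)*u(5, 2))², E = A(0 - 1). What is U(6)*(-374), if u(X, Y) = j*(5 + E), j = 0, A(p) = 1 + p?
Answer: 0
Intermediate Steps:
E = 0 (E = 1 + (0 - 1) = 1 - 1 = 0)
u(X, Y) = 0 (u(X, Y) = 0*(5 + 0) = 0*5 = 0)
U(g) = 0 (U(g) = (0 + (6*g)*0)² = (0 + 0)² = 0² = 0)
U(6)*(-374) = 0*(-374) = 0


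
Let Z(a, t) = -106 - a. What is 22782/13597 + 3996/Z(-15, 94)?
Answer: -52260450/1237327 ≈ -42.237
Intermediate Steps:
22782/13597 + 3996/Z(-15, 94) = 22782/13597 + 3996/(-106 - 1*(-15)) = 22782*(1/13597) + 3996/(-106 + 15) = 22782/13597 + 3996/(-91) = 22782/13597 + 3996*(-1/91) = 22782/13597 - 3996/91 = -52260450/1237327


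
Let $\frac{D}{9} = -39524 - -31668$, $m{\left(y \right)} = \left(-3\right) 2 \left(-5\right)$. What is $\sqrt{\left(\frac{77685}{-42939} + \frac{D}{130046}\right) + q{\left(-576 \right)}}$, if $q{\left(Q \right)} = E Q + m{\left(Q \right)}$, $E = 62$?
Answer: $\frac{i \sqrt{630778807459166547129}}{132953457} \approx 188.9 i$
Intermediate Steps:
$m{\left(y \right)} = 30$ ($m{\left(y \right)} = \left(-6\right) \left(-5\right) = 30$)
$D = -70704$ ($D = 9 \left(-39524 - -31668\right) = 9 \left(-39524 + 31668\right) = 9 \left(-7856\right) = -70704$)
$q{\left(Q \right)} = 30 + 62 Q$ ($q{\left(Q \right)} = 62 Q + 30 = 30 + 62 Q$)
$\sqrt{\left(\frac{77685}{-42939} + \frac{D}{130046}\right) + q{\left(-576 \right)}} = \sqrt{\left(\frac{77685}{-42939} - \frac{70704}{130046}\right) + \left(30 + 62 \left(-576\right)\right)} = \sqrt{\left(77685 \left(- \frac{1}{42939}\right) - \frac{35352}{65023}\right) + \left(30 - 35712\right)} = \sqrt{\left(- \frac{25895}{14313} - \frac{35352}{65023}\right) - 35682} = \sqrt{- \frac{2189763761}{930674199} - 35682} = \sqrt{- \frac{33210506532479}{930674199}} = \frac{i \sqrt{630778807459166547129}}{132953457}$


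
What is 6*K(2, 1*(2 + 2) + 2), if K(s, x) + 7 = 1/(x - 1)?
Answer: -204/5 ≈ -40.800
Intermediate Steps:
K(s, x) = -7 + 1/(-1 + x) (K(s, x) = -7 + 1/(x - 1) = -7 + 1/(-1 + x))
6*K(2, 1*(2 + 2) + 2) = 6*((8 - 7*(1*(2 + 2) + 2))/(-1 + (1*(2 + 2) + 2))) = 6*((8 - 7*(1*4 + 2))/(-1 + (1*4 + 2))) = 6*((8 - 7*(4 + 2))/(-1 + (4 + 2))) = 6*((8 - 7*6)/(-1 + 6)) = 6*((8 - 42)/5) = 6*((1/5)*(-34)) = 6*(-34/5) = -204/5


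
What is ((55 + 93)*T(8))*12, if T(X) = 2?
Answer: 3552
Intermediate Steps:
((55 + 93)*T(8))*12 = ((55 + 93)*2)*12 = (148*2)*12 = 296*12 = 3552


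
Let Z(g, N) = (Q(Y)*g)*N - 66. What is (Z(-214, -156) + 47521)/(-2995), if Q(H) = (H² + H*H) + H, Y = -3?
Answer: -109643/599 ≈ -183.04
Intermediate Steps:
Q(H) = H + 2*H² (Q(H) = (H² + H²) + H = 2*H² + H = H + 2*H²)
Z(g, N) = -66 + 15*N*g (Z(g, N) = ((-3*(1 + 2*(-3)))*g)*N - 66 = ((-3*(1 - 6))*g)*N - 66 = ((-3*(-5))*g)*N - 66 = (15*g)*N - 66 = 15*N*g - 66 = -66 + 15*N*g)
(Z(-214, -156) + 47521)/(-2995) = ((-66 + 15*(-156)*(-214)) + 47521)/(-2995) = ((-66 + 500760) + 47521)*(-1/2995) = (500694 + 47521)*(-1/2995) = 548215*(-1/2995) = -109643/599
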